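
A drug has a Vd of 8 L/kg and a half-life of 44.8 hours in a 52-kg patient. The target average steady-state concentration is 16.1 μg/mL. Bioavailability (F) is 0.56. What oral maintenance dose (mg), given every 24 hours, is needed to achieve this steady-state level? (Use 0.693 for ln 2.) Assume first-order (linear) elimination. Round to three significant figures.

4440 mg

Total Vd = 8 × 52 = 416.0 L
CL = ln 2 · Vd / t½ = 0.693 × 416.0 / 44.8 = 6.435 L/h
D = CL × Css × τ / F = 6.435 × 16.1 × 24 / 0.56 = 4440 mg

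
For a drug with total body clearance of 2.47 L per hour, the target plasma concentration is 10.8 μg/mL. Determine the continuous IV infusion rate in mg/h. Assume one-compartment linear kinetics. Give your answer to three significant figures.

Infusion rate = CL · Css = 2.470 L/h × 10.8 mg/L = 26.68 mg/h

26.7 mg/h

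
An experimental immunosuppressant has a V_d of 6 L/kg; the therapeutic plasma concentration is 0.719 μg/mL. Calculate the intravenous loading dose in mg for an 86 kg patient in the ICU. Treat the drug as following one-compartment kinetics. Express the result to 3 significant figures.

Total Vd = 6 × 86 = 516.0 L
LD = Vd × C = 516.0 × 0.7190 = 371.0 mg

371 mg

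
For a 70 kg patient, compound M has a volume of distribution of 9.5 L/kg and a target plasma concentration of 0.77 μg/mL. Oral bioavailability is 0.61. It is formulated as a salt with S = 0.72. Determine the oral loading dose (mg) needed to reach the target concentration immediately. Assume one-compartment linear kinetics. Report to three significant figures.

1170 mg

Vd = 9.5 L/kg × 70 kg = 665.0 L
The loading dose fills Vd to the target concentration.
LD = Vd × C / F / S = 665.0 × 0.7700 / 0.61 / 0.72 = 1166 mg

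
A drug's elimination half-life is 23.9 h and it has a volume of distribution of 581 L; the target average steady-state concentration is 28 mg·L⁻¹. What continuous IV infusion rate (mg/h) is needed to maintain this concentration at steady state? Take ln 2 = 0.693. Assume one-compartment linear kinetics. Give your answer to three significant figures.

472 mg/h

CL = 0.693 × Vd / t½ = 0.693 × 581.0 / 23.9 = 16.85 L/h
Infusion rate = CL × Css = 16.85 × 28 = 471.8 mg/h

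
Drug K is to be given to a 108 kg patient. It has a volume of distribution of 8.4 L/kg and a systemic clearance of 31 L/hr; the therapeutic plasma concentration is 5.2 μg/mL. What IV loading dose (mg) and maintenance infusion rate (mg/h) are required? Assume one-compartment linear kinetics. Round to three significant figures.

Vd = 8.4 L/kg × 108 kg = 907.2 L
Loading dose = Vd × C = 907.2 × 5.2 = 4717 mg
Maintenance infusion rate = CL × Css = 31.00 × 5.2 = 161.2 mg/h

(a) 4720 mg; (b) 161 mg/h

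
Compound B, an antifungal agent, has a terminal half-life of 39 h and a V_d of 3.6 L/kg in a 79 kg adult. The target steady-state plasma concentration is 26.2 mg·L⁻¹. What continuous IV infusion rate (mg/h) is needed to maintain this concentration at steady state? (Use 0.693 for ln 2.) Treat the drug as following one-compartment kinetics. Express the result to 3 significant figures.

132 mg/h

Vd(total) = 79 kg × 3.6 L/kg = 284.4 L
CL = 0.693 × Vd / t½ = 0.693 × 284.4 / 39 = 5.054 L/h
Infusion rate = CL × Css = 5.054 × 26.2 = 132.4 mg/h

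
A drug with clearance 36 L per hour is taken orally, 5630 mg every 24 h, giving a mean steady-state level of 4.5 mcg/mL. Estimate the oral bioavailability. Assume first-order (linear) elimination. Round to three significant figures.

0.691

F·D/τ = CL·Css at steady state → F = CL·Css·τ / D.
F = 36 × 4.5 × 24 / 5630 = 0.691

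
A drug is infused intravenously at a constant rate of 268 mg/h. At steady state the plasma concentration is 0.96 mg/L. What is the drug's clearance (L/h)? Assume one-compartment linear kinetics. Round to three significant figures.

At steady state, infusion rate = CL × Css, so CL = rate / Css.
CL = 268 / 0.96 = 279.2 L/h

279 L/h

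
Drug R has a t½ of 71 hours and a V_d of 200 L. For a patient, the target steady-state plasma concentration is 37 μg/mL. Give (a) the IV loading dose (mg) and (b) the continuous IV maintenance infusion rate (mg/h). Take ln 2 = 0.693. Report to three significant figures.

(a) 7400 mg; (b) 72.2 mg/h

LD = Vd × C = 200.0 × 37 = 7400 mg
CL = 0.693 × Vd / t½ = 0.693 × 200.0 / 71 = 1.952 L/h
Infusion rate = CL × Css = 1.952 × 37 = 72.22 mg/h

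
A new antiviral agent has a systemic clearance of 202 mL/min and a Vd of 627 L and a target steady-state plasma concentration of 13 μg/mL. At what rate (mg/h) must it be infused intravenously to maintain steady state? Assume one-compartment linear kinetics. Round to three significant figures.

CL = 202 mL/min = 202 × 0.06 = 12.12 L/h
Infusion rate = CL · Css = 12.12 L/h × 13 mg/L = 157.6 mg/h

158 mg/h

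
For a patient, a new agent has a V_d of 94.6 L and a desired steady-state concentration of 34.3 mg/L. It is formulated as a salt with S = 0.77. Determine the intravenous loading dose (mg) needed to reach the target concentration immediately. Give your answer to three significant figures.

The loading dose fills Vd to the target concentration.
LD = Vd × C / S = 94.60 × 34.30 / 0.77 = 4214 mg

4210 mg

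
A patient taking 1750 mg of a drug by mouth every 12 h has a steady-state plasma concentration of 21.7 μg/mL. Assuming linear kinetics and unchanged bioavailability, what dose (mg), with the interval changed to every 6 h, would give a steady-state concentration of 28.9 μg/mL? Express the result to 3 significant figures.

For first-order elimination, Css ∝ F·D/(CL·τ); F and CL are unchanged, so Css ∝ D/τ.
D₂ = D₁ × (Css,target / Css,current) × (τ₂/τ₁) = 1750 × (28.9/21.7) × (6/12) = 1165 mg

1170 mg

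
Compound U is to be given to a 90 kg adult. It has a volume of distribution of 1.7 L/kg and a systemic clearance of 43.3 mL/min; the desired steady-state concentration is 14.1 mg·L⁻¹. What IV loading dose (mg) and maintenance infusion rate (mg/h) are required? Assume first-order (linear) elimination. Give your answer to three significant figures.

(a) 2160 mg; (b) 36.6 mg/h

Vd(total) = 90 kg × 1.7 L/kg = 153.0 L
Loading: fill Vd to C_target → 153.0 L × 14.1 mg/L = 2157 mg
CL = 43.3 mL/min × 60/1000 = 2.598 L/h
Infusion rate = 2.598 L/h × 14.1 mg/L = 36.63 mg/h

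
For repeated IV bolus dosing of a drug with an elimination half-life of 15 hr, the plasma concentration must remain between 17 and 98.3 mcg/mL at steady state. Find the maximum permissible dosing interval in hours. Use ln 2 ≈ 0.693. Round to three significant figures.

38.0 h

k = 0.693 / t½ = 0.693 / 15 = 0.04620 h⁻¹
Between IV bolus doses, concentration decays as C = C₀·e^(−kτ), so C_peak/C_trough = e^(kτ).
τ_max = ln(C_peak/C_trough) / k = ln(98.3/17) / 0.04620 = 1.755 / 0.04620 = 37.99 h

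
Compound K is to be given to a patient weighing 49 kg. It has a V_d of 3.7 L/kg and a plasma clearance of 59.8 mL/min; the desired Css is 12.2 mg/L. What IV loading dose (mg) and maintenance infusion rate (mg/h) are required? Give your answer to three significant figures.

Total Vd = 3.7 × 49 = 181.3 L
LD = Vd · C_target = 181.3 × 12.2 = 2212 mg
Convert clearance: 59.8 mL/min × 60 min/h ÷ 1000 mL/L = 3.588 L/h
Maintenance: replace elimination → rate = CL × Css = 3.588 × 12.2 = 43.77 mg/h

(a) 2210 mg; (b) 43.8 mg/h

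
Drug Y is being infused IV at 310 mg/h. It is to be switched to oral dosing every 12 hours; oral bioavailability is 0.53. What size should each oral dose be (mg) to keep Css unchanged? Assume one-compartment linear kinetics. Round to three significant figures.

7020 mg

To maintain the same Css, the systemic dosing rate must be unchanged: F·D/τ = infusion rate.
D = rate × τ / F = 310 × 12 / 0.53 = 7019 mg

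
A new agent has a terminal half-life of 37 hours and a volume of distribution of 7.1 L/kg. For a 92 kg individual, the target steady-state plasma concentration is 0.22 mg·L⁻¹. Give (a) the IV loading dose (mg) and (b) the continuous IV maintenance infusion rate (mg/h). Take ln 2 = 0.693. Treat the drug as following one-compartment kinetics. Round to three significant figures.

Vd = 7.1 L/kg × 92 kg = 653.2 L
LD = Vd × C = 653.2 × 0.22 = 143.7 mg
CL = 0.693 × Vd / t½ = 0.693 × 653.2 / 37 = 12.23 L/h
Infusion rate = CL × Css = 12.23 × 0.22 = 2.691 mg/h

(a) 144 mg; (b) 2.69 mg/h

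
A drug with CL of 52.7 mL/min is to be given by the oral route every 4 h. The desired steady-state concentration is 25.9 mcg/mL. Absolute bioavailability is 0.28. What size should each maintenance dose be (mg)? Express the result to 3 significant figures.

1170 mg

CL = 52.7 mL/min = 52.7 × 0.06 = 3.162 L/h
D = CL × Css × τ / F = 3.162 × 25.9 × 4 / 0.28 = 1170 mg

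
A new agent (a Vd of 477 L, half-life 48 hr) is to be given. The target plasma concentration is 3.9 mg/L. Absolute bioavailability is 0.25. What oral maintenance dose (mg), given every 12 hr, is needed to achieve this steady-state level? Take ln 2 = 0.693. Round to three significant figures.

1290 mg

CL = 0.693 × Vd / t½ = 0.693 × 477.0 / 48 = 6.887 L/h
D = CL × Css × τ / F = 6.887 × 3.9 × 12 / 0.25 = 1289 mg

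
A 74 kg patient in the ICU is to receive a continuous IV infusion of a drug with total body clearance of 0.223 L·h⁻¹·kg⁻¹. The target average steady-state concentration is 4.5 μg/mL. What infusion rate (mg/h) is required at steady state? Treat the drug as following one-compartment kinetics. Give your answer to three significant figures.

CL = 0.223 L·h⁻¹·kg⁻¹ × 74 kg = 16.50 L/h
At steady state, infusion rate equals elimination rate: rate in = CL × Css.
R₀ = 16.50 × 4.5 = 74.25 mg/h

74.3 mg/h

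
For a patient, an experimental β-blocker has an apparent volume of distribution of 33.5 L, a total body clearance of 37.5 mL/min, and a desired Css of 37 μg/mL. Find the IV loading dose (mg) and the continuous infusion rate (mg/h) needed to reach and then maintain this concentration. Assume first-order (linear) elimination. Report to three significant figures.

(a) 1240 mg; (b) 83.3 mg/h

LD = Vd · C_target = 33.50 × 37 = 1240 mg
CL = 37.5 mL/min × 60/1000 = 2.250 L/h
Maintenance infusion rate = CL × Css = 2.250 × 37 = 83.25 mg/h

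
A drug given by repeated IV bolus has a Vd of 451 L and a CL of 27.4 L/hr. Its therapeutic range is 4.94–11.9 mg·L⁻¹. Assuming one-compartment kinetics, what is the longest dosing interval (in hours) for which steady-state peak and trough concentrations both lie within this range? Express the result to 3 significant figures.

14.5 h

k = CL / Vd = 27.40 / 451.0 = 0.06075 h⁻¹
Between IV bolus doses, concentration decays as C = C₀·e^(−kτ), so C_peak/C_trough = e^(kτ).
τ_max = ln(C_peak/C_trough) / k = ln(11.9/4.94) / 0.06075 = 0.8792 / 0.06075 = 14.47 h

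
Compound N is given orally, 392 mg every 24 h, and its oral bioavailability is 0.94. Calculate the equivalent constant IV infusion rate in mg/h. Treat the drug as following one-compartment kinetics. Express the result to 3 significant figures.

Equivalent systemic input: infusion rate = F·D/τ.
Rate = 0.94 × 392 / 24 = 15.35 mg/h

15.4 mg/h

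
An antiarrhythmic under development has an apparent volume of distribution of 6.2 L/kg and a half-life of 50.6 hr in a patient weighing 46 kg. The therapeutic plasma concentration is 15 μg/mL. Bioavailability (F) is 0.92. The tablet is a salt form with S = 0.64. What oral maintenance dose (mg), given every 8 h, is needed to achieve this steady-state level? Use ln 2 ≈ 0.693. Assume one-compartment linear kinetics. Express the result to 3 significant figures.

Total Vd = 6.2 × 46 = 285.2 L
CL = 0.693 × Vd / t½ = 0.693 × 285.2 / 50.6 = 3.906 L/h
D = CL × Css × τ / F / S = 3.906 × 15 × 8 / 0.92 / 0.64 = 796.1 mg

796 mg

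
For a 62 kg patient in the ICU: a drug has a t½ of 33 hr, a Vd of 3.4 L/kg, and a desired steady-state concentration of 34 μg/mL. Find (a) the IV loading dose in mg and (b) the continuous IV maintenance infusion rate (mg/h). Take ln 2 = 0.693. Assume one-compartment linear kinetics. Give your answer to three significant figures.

(a) 7170 mg; (b) 151 mg/h

Vd = 3.4 L/kg × 62 kg = 210.8 L
LD = Vd × C = 210.8 × 34 = 7167 mg
CL = 0.693 × Vd / t½ = 0.693 × 210.8 / 33 = 4.427 L/h
Infusion rate = CL × Css = 4.427 × 34 = 150.5 mg/h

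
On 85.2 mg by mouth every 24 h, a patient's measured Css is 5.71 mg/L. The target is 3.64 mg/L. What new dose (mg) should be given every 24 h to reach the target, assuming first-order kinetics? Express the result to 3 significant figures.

With linear kinetics, Css is proportional to dose rate (D/τ) at fixed clearance.
D₂ = D₁ × (Css,target / Css,current) = 85.2 × 3.64/5.71 = 54.31 mg

54.3 mg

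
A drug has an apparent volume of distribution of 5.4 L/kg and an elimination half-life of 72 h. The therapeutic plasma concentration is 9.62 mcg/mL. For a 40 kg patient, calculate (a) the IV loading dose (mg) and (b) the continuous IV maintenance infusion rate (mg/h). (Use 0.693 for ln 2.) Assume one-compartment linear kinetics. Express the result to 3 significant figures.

(a) 2080 mg; (b) 20.0 mg/h

Vd(total) = 40 kg × 5.4 L/kg = 216.0 L
LD = Vd × C = 216.0 × 9.62 = 2078 mg
CL = 0.693 × Vd / t½ = 0.693 × 216.0 / 72 = 2.079 L/h
Infusion rate = CL × Css = 2.079 × 9.62 = 20.00 mg/h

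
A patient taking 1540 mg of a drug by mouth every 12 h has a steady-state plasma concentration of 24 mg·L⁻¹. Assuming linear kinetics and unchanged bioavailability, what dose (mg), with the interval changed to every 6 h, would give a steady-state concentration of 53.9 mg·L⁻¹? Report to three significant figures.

1730 mg

With linear kinetics, Css is proportional to dose rate (D/τ) at fixed clearance.
D₂ = D₁ × (Css,target / Css,current) × (τ₂/τ₁) = 1540 × (53.9/24) × (6/12) = 1729 mg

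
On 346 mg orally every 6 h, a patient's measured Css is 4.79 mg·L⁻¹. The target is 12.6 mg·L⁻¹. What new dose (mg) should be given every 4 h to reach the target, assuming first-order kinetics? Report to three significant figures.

607 mg

For first-order elimination, Css ∝ F·D/(CL·τ); F and CL are unchanged, so Css ∝ D/τ.
D₂ = D₁ × (Css,target / Css,current) × (τ₂/τ₁) = 346 × (12.6/4.79) × (4/6) = 606.8 mg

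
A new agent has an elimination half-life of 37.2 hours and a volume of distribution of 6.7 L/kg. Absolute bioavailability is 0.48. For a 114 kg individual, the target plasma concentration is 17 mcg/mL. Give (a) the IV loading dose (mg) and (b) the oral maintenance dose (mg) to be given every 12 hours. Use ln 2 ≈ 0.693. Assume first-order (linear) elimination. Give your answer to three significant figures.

(a) 13000 mg; (b) 6050 mg

Total Vd = 6.7 × 114 = 763.8 L
LD = Vd × C = 763.8 × 17 = 12980 mg
CL = 0.693 × Vd / t½ = 0.693 × 763.8 / 37.2 = 14.23 L/h
D = CL × Css × τ / F = 14.23 × 17 × 12 / 0.48 = 6048 mg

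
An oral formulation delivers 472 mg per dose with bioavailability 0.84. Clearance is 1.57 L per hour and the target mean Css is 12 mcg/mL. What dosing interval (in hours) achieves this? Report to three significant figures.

F·D/τ = CL·Css → τ = F·D / (CL·Css).
τ = 0.84 × 472 / (1.57 × 12) = 21.04 h

21.0 h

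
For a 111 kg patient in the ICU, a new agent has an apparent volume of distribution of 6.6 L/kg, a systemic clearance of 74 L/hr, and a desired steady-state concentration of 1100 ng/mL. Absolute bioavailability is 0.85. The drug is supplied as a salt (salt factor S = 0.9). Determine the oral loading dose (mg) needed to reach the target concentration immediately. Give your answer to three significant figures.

Vd = 6.6 L/kg × 111 kg = 732.6 L
C = 1100 ng/mL = 1.100 mg/L
LD = Vd × C / F / S = 732.6 × 1.100 / 0.85 / 0.9 = 1053 mg

1050 mg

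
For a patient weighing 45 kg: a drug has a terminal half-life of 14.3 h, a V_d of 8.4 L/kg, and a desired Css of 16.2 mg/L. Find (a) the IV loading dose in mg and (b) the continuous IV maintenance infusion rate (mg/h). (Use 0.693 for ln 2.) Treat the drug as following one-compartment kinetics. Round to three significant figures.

Vd = 8.4 L/kg × 45 kg = 378.0 L
LD = Vd × C = 378.0 × 16.2 = 6124 mg
CL = 0.693 × Vd / t½ = 0.693 × 378.0 / 14.3 = 18.32 L/h
Infusion rate = CL × Css = 18.32 × 16.2 = 296.8 mg/h

(a) 6120 mg; (b) 297 mg/h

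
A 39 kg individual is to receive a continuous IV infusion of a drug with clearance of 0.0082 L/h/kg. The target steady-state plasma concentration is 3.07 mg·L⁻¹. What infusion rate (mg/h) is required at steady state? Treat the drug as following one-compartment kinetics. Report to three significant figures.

0.982 mg/h

CL = 0.0082 L/h/kg × 39 kg = 0.3198 L/h
At steady state, infusion rate equals elimination rate: rate in = CL × Css.
Infusion rate = CL · Css = 0.3198 L/h × 3.07 mg/L = 0.9818 mg/h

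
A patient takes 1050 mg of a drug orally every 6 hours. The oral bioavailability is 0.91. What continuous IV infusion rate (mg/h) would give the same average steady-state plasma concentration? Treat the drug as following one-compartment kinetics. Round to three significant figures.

Equivalent systemic input: infusion rate = F·D/τ.
Rate = 0.91 × 1050 / 6 = 159.3 mg/h

159 mg/h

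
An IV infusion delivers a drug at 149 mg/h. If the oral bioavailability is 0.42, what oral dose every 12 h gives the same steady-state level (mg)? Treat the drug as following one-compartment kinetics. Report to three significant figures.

To maintain the same Css, the systemic dosing rate must be unchanged: F·D/τ = infusion rate.
D = rate × τ / F = 149 × 12 / 0.42 = 4257 mg

4260 mg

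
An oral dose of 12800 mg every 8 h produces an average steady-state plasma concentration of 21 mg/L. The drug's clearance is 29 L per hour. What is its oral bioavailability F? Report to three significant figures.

0.381

F·D/τ = CL·Css at steady state → F = CL·Css·τ / D.
F = 29 × 21 × 8 / 12800 = 0.381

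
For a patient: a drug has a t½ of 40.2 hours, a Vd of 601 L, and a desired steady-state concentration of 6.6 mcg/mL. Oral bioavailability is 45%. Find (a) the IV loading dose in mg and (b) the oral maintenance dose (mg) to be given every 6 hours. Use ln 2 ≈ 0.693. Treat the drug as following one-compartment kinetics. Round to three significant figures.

(a) 3970 mg; (b) 912 mg

LD = Vd × C = 601.0 × 6.6 = 3967 mg
CL = 0.693 × Vd / t½ = 0.693 × 601.0 / 40.2 = 10.36 L/h
D = CL × Css × τ / F = 10.36 × 6.6 × 6 / 0.45 = 911.7 mg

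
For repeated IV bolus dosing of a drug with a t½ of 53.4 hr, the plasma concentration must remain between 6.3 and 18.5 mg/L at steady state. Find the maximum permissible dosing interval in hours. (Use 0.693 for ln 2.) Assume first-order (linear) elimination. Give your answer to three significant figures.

83.0 h

k = 0.693 / t½ = 0.693 / 53.4 = 0.01298 h⁻¹
Between IV bolus doses, concentration decays as C = C₀·e^(−kτ), so C_peak/C_trough = e^(kτ).
τ_max = ln(C_peak/C_trough) / k = ln(18.5/6.3) / 0.01298 = 1.077 / 0.01298 = 82.97 h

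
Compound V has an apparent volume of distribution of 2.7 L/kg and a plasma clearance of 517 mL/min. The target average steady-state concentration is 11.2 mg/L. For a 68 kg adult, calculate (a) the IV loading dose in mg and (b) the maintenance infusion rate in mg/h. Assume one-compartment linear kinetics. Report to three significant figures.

(a) 2060 mg; (b) 347 mg/h

Vd(total) = 68 kg × 2.7 L/kg = 183.6 L
Loading: fill Vd to C_target → 183.6 L × 11.2 mg/L = 2056 mg
Convert clearance: 517 mL/min × 60 min/h ÷ 1000 mL/L = 31.02 L/h
Maintenance: replace elimination → rate = CL × Css = 31.02 × 11.2 = 347.4 mg/h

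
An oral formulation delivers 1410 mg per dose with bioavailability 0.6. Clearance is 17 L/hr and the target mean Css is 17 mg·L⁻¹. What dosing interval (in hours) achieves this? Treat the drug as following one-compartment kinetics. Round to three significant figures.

2.93 h

F·D/τ = CL·Css → τ = F·D / (CL·Css).
τ = 0.6 × 1410 / (17 × 17) = 2.927 h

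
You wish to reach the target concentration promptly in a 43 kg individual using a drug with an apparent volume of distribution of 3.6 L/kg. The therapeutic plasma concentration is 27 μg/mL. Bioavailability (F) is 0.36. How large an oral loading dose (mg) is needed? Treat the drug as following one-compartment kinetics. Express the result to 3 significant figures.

Vd(total) = 43 kg × 3.6 L/kg = 154.8 L
LD = Vd × C / F = 154.8 × 27.00 / 0.36 = 11610 mg

11600 mg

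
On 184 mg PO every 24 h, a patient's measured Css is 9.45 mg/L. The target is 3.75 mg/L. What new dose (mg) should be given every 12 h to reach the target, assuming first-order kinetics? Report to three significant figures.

36.5 mg

For first-order elimination, Css ∝ F·D/(CL·τ); F and CL are unchanged, so Css ∝ D/τ.
D₂ = D₁ × (Css,target / Css,current) × (τ₂/τ₁) = 184 × (3.75/9.45) × (12/24) = 36.51 mg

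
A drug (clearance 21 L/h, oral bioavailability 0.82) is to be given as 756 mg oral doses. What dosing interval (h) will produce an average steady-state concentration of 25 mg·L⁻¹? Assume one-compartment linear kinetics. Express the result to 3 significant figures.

1.18 h

F·D/τ = CL·Css → τ = F·D / (CL·Css).
τ = 0.82 × 756 / (21 × 25) = 1.181 h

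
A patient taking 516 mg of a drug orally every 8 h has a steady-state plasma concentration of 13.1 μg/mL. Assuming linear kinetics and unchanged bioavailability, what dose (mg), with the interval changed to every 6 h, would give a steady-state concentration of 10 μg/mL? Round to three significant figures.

For first-order elimination, Css ∝ F·D/(CL·τ); F and CL are unchanged, so Css ∝ D/τ.
D₂ = D₁ × (Css,target / Css,current) × (τ₂/τ₁) = 516 × (10/13.1) × (6/8) = 295.4 mg

295 mg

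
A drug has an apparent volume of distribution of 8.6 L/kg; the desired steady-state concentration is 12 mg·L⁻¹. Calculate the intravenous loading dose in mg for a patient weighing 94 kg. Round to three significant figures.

9700 mg

Vd(total) = 94 kg × 8.6 L/kg = 808.4 L
LD = Vd × C = 808.4 × 12.00 = 9701 mg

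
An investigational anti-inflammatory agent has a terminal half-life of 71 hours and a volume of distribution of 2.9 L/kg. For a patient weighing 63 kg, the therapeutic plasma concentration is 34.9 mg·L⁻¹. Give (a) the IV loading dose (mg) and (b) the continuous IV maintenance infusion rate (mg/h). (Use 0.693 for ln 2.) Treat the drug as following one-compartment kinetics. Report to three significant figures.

(a) 6380 mg; (b) 62.2 mg/h

Vd(total) = 63 kg × 2.9 L/kg = 182.7 L
LD = Vd × C = 182.7 × 34.9 = 6376 mg
CL = 0.693 × Vd / t½ = 0.693 × 182.7 / 71 = 1.783 L/h
Infusion rate = CL × Css = 1.783 × 34.9 = 62.23 mg/h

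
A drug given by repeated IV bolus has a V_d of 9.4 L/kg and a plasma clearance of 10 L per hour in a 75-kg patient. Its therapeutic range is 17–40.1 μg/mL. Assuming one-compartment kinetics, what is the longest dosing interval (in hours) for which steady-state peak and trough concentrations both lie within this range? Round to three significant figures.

60.5 h

Total Vd = 9.4 × 75 = 705.0 L
k = CL / Vd = 10.00 / 705.0 = 0.01418 h⁻¹
Between IV bolus doses, concentration decays as C = C₀·e^(−kτ), so C_peak/C_trough = e^(kτ).
τ_max = ln(C_peak/C_trough) / k = ln(40.1/17) / 0.01418 = 0.8582 / 0.01418 = 60.52 h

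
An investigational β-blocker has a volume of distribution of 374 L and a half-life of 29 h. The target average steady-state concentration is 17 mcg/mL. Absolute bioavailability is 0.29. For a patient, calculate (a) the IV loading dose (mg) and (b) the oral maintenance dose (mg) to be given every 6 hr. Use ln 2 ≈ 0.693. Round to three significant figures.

(a) 6360 mg; (b) 3140 mg

LD = Vd × C = 374.0 × 17 = 6358 mg
CL = 0.693 × Vd / t½ = 0.693 × 374.0 / 29 = 8.937 L/h
D = CL × Css × τ / F = 8.937 × 17 × 6 / 0.29 = 3143 mg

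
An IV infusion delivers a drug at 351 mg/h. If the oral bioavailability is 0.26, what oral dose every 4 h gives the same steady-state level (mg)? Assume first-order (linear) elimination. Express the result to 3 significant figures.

To maintain the same Css, the systemic dosing rate must be unchanged: F·D/τ = infusion rate.
D = rate × τ / F = 351 × 4 / 0.26 = 5400 mg

5400 mg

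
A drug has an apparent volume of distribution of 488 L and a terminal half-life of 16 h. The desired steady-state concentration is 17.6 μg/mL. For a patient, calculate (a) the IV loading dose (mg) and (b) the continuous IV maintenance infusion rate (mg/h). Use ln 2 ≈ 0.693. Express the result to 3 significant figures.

(a) 8590 mg; (b) 372 mg/h

LD = Vd × C = 488.0 × 17.6 = 8589 mg
CL = 0.693 × Vd / t½ = 0.693 × 488.0 / 16 = 21.14 L/h
Infusion rate = CL × Css = 21.14 × 17.6 = 372.1 mg/h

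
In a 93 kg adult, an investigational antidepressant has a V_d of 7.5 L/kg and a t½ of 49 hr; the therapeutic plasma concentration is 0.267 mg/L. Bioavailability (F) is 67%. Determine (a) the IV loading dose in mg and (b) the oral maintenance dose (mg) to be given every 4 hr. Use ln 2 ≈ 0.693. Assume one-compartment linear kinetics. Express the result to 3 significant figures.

Vd = 7.5 L/kg × 93 kg = 697.5 L
LD = Vd × C = 697.5 × 0.267 = 186.2 mg
CL = 0.693 × Vd / t½ = 0.693 × 697.5 / 49 = 9.865 L/h
D = CL × Css × τ / F = 9.865 × 0.267 × 4 / 0.67 = 15.73 mg

(a) 186 mg; (b) 15.7 mg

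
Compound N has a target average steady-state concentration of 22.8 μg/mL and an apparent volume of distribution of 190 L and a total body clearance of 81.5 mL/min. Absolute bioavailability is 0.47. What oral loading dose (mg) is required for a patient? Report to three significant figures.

9220 mg

The loading dose fills Vd to the target concentration; clearance is irrelevant here.
LD = Vd × C / F = 190.0 × 22.80 / 0.47 = 9217 mg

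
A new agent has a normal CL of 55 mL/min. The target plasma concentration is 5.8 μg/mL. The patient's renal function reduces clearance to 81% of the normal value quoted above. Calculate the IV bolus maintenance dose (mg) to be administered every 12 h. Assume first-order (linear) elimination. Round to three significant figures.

CL = 55 mL/min = 55 × 0.06 = 3.300 L/h
Patient clearance = 0.81 × 3.300 = 2.673 L/h
At steady state, dose per interval replaces the amount cleared in that interval: D/τ = CL·Css.
D = CL × Css × τ = 2.673 × 5.8 × 12 = 186.0 mg

186 mg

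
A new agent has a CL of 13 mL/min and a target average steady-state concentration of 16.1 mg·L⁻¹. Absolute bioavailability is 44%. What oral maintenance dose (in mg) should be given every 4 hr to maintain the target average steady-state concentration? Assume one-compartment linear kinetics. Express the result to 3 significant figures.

114 mg

CL = 13 mL/min × 60/1000 = 0.7800 L/h
At steady state, dose per interval replaces the amount cleared in that interval: F·D/τ = CL·Css.
D = CL × Css × τ / F = 0.7800 × 16.1 × 4 / 0.44 = 114.2 mg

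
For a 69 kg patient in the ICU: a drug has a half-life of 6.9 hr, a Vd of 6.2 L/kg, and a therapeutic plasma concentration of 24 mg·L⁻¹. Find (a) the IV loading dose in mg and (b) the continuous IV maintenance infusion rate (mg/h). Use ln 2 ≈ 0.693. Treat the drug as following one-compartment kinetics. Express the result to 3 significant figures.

(a) 10300 mg; (b) 1030 mg/h

Vd = 6.2 L/kg × 69 kg = 427.8 L
LD = Vd × C = 427.8 × 24 = 10270 mg
CL = 0.693 × Vd / t½ = 0.693 × 427.8 / 6.9 = 42.97 L/h
Infusion rate = CL × Css = 42.97 × 24 = 1031 mg/h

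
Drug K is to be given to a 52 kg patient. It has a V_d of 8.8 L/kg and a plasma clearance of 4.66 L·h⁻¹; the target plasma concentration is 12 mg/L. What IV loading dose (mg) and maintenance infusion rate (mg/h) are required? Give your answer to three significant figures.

(a) 5490 mg; (b) 55.9 mg/h

Vd(total) = 52 kg × 8.8 L/kg = 457.6 L
Loading dose = Vd × C = 457.6 × 12 = 5491 mg
Infusion rate = 4.660 L/h × 12 mg/L = 55.92 mg/h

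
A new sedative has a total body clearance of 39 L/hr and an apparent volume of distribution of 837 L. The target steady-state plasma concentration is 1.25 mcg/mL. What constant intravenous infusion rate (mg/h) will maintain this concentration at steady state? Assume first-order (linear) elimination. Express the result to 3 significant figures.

Rate = CL × Css = 39.00 × 1.25 = 48.75 mg/h

48.8 mg/h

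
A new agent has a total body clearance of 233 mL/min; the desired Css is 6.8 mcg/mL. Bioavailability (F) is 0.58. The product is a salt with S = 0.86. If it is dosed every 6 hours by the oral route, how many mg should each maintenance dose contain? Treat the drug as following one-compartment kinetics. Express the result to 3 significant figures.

1140 mg

CL = 233 mL/min × 60/1000 = 13.98 L/h
At steady state, dose per interval replaces the amount cleared in that interval: F·S·D/τ = CL·Css.
D = CL × Css × τ / F / S = 13.98 × 6.8 × 6 / 0.58 / 0.86 = 1144 mg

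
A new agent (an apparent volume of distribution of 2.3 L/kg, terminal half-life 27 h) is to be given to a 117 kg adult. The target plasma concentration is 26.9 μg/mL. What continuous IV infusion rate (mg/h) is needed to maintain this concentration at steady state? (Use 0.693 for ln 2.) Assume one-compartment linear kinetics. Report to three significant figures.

186 mg/h

Vd = 2.3 L/kg × 117 kg = 269.1 L
CL = 0.693 × Vd / t½ = 0.693 × 269.1 / 27 = 6.907 L/h
Infusion rate = CL × Css = 6.907 × 26.9 = 185.8 mg/h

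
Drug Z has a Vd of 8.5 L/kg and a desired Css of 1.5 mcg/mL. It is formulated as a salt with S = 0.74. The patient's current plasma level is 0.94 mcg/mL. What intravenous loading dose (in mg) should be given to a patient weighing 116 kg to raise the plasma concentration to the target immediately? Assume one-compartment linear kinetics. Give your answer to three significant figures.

Total Vd = 8.5 × 116 = 986.0 L
Concentration deficit ΔC = 1.5 − 0.94 = 0.5600 mg/L
LD = Vd × ΔC / S = 986.0 × 0.5600 / 0.74 = 746.2 mg

746 mg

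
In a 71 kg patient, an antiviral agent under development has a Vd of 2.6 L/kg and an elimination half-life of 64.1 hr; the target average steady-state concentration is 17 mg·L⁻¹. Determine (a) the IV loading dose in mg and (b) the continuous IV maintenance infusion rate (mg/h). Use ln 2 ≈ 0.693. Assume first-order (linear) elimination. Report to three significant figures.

Vd(total) = 71 kg × 2.6 L/kg = 184.6 L
LD = Vd × C = 184.6 × 17 = 3138 mg
CL = 0.693 × Vd / t½ = 0.693 × 184.6 / 64.1 = 1.996 L/h
Infusion rate = CL × Css = 1.996 × 17 = 33.93 mg/h

(a) 3140 mg; (b) 33.9 mg/h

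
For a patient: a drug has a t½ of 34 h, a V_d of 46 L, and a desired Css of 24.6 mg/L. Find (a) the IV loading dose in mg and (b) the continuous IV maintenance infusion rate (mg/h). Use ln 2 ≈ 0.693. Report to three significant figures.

LD = Vd × C = 46.00 × 24.6 = 1132 mg
CL = 0.693 × Vd / t½ = 0.693 × 46.00 / 34 = 0.9376 L/h
Infusion rate = CL × Css = 0.9376 × 24.6 = 23.06 mg/h

(a) 1130 mg; (b) 23.1 mg/h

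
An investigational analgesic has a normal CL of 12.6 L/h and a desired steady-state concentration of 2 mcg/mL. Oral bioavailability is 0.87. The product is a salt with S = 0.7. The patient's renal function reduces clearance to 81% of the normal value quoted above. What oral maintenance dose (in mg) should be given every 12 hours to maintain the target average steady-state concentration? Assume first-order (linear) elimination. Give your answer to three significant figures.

Patient clearance = 0.81 × 12.60 = 10.21 L/h
D = CL × Css × τ / F / S = 10.21 × 2 × 12 / 0.87 / 0.7 = 402.4 mg

402 mg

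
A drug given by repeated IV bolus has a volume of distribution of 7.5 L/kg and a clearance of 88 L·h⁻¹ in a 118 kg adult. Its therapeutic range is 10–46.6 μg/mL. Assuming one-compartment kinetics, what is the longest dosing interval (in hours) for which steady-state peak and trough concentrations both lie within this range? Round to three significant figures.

15.5 h

Total Vd = 7.5 × 118 = 885.0 L
k = CL / Vd = 88.00 / 885.0 = 0.09944 h⁻¹
Between IV bolus doses, concentration decays as C = C₀·e^(−kτ), so C_peak/C_trough = e^(kτ).
τ_max = ln(C_peak/C_trough) / k = ln(46.6/10) / 0.09944 = 1.539 / 0.09944 = 15.48 h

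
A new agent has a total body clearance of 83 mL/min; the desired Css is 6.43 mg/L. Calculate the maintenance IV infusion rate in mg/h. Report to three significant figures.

32.0 mg/h

CL = 83 mL/min = 83 × 0.06 = 4.980 L/h
Rate = CL × Css = 4.980 × 6.43 = 32.02 mg/h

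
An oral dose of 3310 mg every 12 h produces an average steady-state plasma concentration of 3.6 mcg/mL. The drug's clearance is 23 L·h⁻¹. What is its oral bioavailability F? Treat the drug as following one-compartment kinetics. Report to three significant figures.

0.300

F·D/τ = CL·Css at steady state → F = CL·Css·τ / D.
F = 23 × 3.6 × 12 / 3310 = 0.300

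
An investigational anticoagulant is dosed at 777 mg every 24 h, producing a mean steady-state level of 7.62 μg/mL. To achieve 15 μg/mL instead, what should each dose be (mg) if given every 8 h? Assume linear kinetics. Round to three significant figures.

510 mg

With linear kinetics, Css is proportional to dose rate (D/τ) at fixed clearance.
D₂ = D₁ × (Css,target / Css,current) × (τ₂/τ₁) = 777 × (15/7.62) × (8/24) = 509.8 mg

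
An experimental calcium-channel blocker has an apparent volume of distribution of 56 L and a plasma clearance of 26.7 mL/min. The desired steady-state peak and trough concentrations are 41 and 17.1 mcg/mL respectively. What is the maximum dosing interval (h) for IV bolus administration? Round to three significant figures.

30.6 h

CL = 26.7 mL/min × 60/1000 = 1.602 L/h
k = CL / Vd = 1.602 / 56.00 = 0.02861 h⁻¹
Between IV bolus doses, concentration decays as C = C₀·e^(−kτ), so C_peak/C_trough = e^(kτ).
τ_max = ln(C_peak/C_trough) / k = ln(41/17.1) / 0.02861 = 0.8745 / 0.02861 = 30.57 h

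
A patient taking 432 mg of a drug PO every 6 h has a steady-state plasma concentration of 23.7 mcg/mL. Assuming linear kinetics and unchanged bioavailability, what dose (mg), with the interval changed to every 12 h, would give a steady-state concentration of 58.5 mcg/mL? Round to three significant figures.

With linear kinetics, Css is proportional to dose rate (D/τ) at fixed clearance.
D₂ = D₁ × (Css,target / Css,current) × (τ₂/τ₁) = 432 × (58.5/23.7) × (12/6) = 2133 mg

2130 mg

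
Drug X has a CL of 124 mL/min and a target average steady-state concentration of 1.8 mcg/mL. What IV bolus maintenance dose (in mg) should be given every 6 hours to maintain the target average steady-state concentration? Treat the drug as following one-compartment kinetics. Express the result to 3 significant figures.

Convert clearance: 124 mL/min × 60 min/h ÷ 1000 mL/L = 7.440 L/h
At steady state, dose per interval replaces the amount cleared in that interval: D/τ = CL·Css.
D = CL × Css × τ = 7.440 × 1.8 × 6 = 80.35 mg

80.4 mg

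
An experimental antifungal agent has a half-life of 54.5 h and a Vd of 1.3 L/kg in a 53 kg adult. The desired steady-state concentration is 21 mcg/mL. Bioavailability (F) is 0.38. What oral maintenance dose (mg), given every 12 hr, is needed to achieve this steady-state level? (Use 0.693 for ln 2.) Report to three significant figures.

581 mg

Vd(total) = 53 kg × 1.3 L/kg = 68.90 L
CL = ln 2 · Vd / t½ = 0.693 × 68.90 / 54.5 = 0.8761 L/h
D = CL × Css × τ / F = 0.8761 × 21 × 12 / 0.38 = 581.0 mg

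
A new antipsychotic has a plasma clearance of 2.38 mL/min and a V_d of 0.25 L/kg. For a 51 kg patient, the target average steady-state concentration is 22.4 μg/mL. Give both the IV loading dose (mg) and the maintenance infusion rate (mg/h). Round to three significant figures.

(a) 286 mg; (b) 3.20 mg/h

Vd(total) = 51 kg × 0.25 L/kg = 12.75 L
Loading: fill Vd to C_target → 12.75 L × 22.4 mg/L = 285.6 mg
Convert clearance: 2.38 mL/min × 60 min/h ÷ 1000 mL/L = 0.1428 L/h
Maintenance infusion rate = CL × Css = 0.1428 × 22.4 = 3.199 mg/h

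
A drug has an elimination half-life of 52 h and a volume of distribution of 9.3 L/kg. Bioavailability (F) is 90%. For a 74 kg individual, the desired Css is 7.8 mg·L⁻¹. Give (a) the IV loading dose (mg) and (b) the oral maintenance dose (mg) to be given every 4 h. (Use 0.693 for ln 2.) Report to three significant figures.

Vd(total) = 74 kg × 9.3 L/kg = 688.2 L
LD = Vd × C = 688.2 × 7.8 = 5368 mg
CL = 0.693 × Vd / t½ = 0.693 × 688.2 / 52 = 9.172 L/h
D = CL × Css × τ / F = 9.172 × 7.8 × 4 / 0.9 = 318.0 mg

(a) 5370 mg; (b) 318 mg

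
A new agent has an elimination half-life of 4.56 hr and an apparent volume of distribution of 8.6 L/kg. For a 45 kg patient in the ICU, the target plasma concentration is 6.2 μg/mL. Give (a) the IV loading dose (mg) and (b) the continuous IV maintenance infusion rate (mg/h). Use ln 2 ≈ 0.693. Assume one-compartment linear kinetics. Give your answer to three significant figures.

Vd(total) = 45 kg × 8.6 L/kg = 387.0 L
LD = Vd × C = 387.0 × 6.2 = 2399 mg
CL = 0.693 × Vd / t½ = 0.693 × 387.0 / 4.56 = 58.81 L/h
Infusion rate = CL × Css = 58.81 × 6.2 = 364.6 mg/h

(a) 2400 mg; (b) 365 mg/h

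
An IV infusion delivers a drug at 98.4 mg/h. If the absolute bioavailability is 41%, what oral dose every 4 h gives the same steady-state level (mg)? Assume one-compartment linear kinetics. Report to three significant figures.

To maintain the same Css, the systemic dosing rate must be unchanged: F·D/τ = infusion rate.
D = rate × τ / F = 98.4 × 4 / 0.41 = 960.0 mg

960 mg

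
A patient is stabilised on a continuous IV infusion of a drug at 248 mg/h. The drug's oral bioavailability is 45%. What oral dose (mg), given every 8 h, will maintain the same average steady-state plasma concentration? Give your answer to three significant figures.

To maintain the same Css, the systemic dosing rate must be unchanged: F·D/τ = infusion rate.
D = rate × τ / F = 248 × 8 / 0.45 = 4409 mg

4410 mg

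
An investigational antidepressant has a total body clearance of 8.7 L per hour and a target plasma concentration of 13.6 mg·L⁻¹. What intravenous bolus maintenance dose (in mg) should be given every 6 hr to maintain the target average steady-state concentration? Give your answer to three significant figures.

710 mg

D = CL × Css × τ = 8.700 × 13.6 × 6 = 709.9 mg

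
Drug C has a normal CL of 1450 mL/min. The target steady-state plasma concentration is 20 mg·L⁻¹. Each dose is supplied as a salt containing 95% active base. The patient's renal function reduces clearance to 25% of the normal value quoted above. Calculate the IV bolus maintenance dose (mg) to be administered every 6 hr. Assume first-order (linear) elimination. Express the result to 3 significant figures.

2750 mg

CL = 1450 mL/min × 60/1000 = 87.00 L/h
Patient clearance = 0.25 × 87.00 = 21.75 L/h
D = CL × Css × τ / S = 21.75 × 20 × 6 / 0.95 = 2747 mg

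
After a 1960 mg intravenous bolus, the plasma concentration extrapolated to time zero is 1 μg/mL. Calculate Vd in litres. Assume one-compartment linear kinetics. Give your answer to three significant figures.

1960 L

Immediately after an IV bolus, C₀ = Dose / Vd, so Vd = Dose / C₀.
Vd = 1960 / 1 = 1960 L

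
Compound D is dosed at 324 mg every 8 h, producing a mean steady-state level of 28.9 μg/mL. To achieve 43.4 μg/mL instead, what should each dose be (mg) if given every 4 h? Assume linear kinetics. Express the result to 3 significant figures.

243 mg

For first-order elimination, Css ∝ F·D/(CL·τ); F and CL are unchanged, so Css ∝ D/τ.
D₂ = D₁ × (Css,target / Css,current) × (τ₂/τ₁) = 324 × (43.4/28.9) × (4/8) = 243.3 mg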